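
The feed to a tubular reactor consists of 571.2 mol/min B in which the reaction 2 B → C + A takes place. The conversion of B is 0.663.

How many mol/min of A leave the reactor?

B reacted = 0.663 × 571.2 = 378.7 mol/min; ν_B = −2, so ξ = 378.7/2 = 189.4 mol/min.
Outlet amounts (n = n₀ + ν ξ):
  B: 571.2 − 2(189.4) = 192.5
  C: 0 + 1(189.4) = 189.4
  A: 0 + 1(189.4) = 189.4

189 mol/min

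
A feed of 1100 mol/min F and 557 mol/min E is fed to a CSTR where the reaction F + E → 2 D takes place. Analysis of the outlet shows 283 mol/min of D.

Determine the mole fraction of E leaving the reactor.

For D: n = n₀ + 2ξ → 283 = 0 + 2ξ, giving ξ = 141.5 mol/min.
Outlet amounts (n = n₀ + ν ξ):
  F: 1100 − 1(141.5) = 958.5
  E: 557 − 1(141.5) = 415.5
  D: 0 + 2(141.5) = 283
Total out = 1657 mol/min; y_E = 415.5 / 1657 = 0.2508.

0.251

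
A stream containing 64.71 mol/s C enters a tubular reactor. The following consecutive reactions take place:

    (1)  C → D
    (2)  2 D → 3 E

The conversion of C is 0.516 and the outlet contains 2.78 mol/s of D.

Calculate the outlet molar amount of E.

Conversion of C: C consumed = 1ξ₁ = 0.516 × 64.71 → ξ₁ = 33.39 mol/s.
D balance: n_D = 0 + 1ξ₁ − 2ξ₂ = 2.78 → ξ₂ = (1·33.39 − 2.78)/2 = 15.31 mol/s.
Outlet amounts (n = n₀ + Σ ν·ξ):
  C: 64.71 − 1(33.39) = 31.32
  D: 0 + 1(33.39) − 2(15.31) = 2.78
  E: 0 + 3(15.31) = 45.92

45.9 mol/s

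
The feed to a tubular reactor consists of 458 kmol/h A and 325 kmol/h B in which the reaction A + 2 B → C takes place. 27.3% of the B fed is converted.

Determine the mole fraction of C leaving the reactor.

0.0639

B reacted = 0.273 × 325 = 88.73 kmol/h; ν_B = −2, so ξ = 88.73/2 = 44.36 kmol/h.
Outlet amounts (n = n₀ + ν ξ):
  A: 458 − 1(44.36) = 413.6
  B: 325 − 2(44.36) = 236.3
  C: 0 + 1(44.36) = 44.36
Total out = 694.3 kmol/h; y_C = 44.36 / 694.3 = 0.0639.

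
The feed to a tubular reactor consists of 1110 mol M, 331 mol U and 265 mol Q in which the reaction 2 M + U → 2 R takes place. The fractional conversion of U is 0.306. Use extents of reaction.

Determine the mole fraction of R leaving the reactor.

U reacted = 0.306 × 331 = 101.3 mol; ν_U = −1, so ξ = 101.3/1 = 101.3 mol.
Outlet amounts (n = n₀ + ν ξ):
  M: 1110 − 2(101.3) = 907.4
  U: 331 − 1(101.3) = 229.7
  R: 0 + 2(101.3) = 202.6
  Q: 265 (inert)
Total out = 1605 mol; y_R = 202.6 / 1605 = 0.1262.

0.126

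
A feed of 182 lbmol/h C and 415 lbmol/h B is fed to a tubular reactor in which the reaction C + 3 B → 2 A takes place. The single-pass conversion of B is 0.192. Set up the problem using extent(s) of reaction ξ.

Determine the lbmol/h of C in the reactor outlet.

155 lbmol/h

B reacted = 0.192 × 415 = 79.68 lbmol/h; ν_B = −3, so ξ = 79.68/3 = 26.56 lbmol/h.
Outlet amounts (n = n₀ + ν ξ):
  C: 182 − 1(26.56) = 155.4
  B: 415 − 3(26.56) = 335.3
  A: 0 + 2(26.56) = 53.12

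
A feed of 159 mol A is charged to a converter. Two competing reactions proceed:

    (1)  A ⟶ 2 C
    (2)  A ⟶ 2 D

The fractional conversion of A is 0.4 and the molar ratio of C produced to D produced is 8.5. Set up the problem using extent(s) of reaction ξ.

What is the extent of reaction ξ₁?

Conversion of A: A consumed = 0.4 × 159 = 63.6 mol = 1ξ₁ + 1ξ₂.
Selectivity: 2ξ₁ / (2ξ₂) = 8.5 → ξ₁ = 8.5 ξ₂.
Substitute: (1·8.5 + 1) ξ₂ = 63.6 → ξ₂ = 6.695 mol, ξ₁ = 56.91 mol.
Outlet amounts (n = n₀ + Σ ν·ξ):
  A: 159 − 1(56.91) − 1(6.695) = 95.4
  C: 0 + 2(56.91) = 113.8
  D: 0 + 2(6.695) = 13.39

ξ₁ = 56.9 mol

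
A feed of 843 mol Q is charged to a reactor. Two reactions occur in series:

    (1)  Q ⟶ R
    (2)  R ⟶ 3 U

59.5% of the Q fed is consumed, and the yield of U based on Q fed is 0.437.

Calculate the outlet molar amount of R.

379 mol

Conversion of Q: Q consumed = 1ξ₁ = 0.595 × 843 → ξ₁ = 501.6 mol.
Yield of U: 3ξ₂ / 843 = 0.437 → ξ₂ = 122.8 mol.
Outlet amounts (n = n₀ + Σ ν·ξ):
  Q: 843 − 1(501.6) = 341.4
  R: 0 + 1(501.6) − 1(122.8) = 378.8
  U: 0 + 3(122.8) = 368.4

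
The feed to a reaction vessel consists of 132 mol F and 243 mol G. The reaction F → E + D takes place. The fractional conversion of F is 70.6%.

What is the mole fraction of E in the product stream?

0.199

F reacted = 0.706 × 132 = 93.19 mol; ν_F = −1, so ξ = 93.19/1 = 93.19 mol.
Outlet amounts (n = n₀ + ν ξ):
  F: 132 − 1(93.19) = 38.81
  E: 0 + 1(93.19) = 93.19
  D: 0 + 1(93.19) = 93.19
  G: 243 (inert)
Total out = 468.2 mol; y_E = 93.19 / 468.2 = 0.199.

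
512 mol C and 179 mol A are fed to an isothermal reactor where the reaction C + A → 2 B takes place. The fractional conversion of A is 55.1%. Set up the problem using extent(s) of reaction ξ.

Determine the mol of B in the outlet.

197 mol

A reacted = 0.551 × 179 = 98.63 mol; ν_A = −1, so ξ = 98.63/1 = 98.63 mol.
Outlet amounts (n = n₀ + ν ξ):
  C: 512 − 1(98.63) = 413.4
  A: 179 − 1(98.63) = 80.37
  B: 0 + 2(98.63) = 197.3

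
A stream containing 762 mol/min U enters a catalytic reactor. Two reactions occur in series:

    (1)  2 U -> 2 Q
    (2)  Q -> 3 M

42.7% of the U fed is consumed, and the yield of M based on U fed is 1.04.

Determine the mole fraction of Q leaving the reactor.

Conversion of U: U consumed = 2ξ₁ = 0.427 × 762 → ξ₁ = 162.7 mol/min.
Yield of M: 3ξ₂ / 762 = 1.04 → ξ₂ = 264.2 mol/min.
Outlet amounts (n = n₀ + Σ ν·ξ):
  U: 762 − 2(162.7) = 436.6
  Q: 0 + 2(162.7) − 1(264.2) = 61.21
  M: 0 + 3(264.2) = 792.5
Total out = 1290 mol/min; y_Q = 61.21 / 1290 = 0.04744.

0.0474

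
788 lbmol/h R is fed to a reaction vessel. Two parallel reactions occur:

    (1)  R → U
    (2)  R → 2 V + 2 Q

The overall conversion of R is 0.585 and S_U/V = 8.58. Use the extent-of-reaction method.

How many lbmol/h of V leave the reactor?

Conversion of R: R consumed = 0.585 × 788 = 461 lbmol/h = 1ξ₁ + 1ξ₂.
Selectivity: 1ξ₁ / (2ξ₂) = 8.58 → ξ₁ = 17.16 ξ₂.
Substitute: (1·17.16 + 1) ξ₂ = 461 → ξ₂ = 25.38 lbmol/h, ξ₁ = 435.6 lbmol/h.
Outlet amounts (n = n₀ + Σ ν·ξ):
  R: 788 − 1(435.6) − 1(25.38) = 327
  U: 0 + 1(435.6) = 435.6
  V: 0 + 2(25.38) = 50.77
  Q: 0 + 2(25.38) = 50.77

50.8 lbmol/h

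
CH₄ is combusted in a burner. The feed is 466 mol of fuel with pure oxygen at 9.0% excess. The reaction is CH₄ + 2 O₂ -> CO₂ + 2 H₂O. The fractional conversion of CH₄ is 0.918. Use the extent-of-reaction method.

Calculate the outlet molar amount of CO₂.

Stoichiometric O₂ = 2 × 466 = 932 mol; O₂ fed = 932 × 1.090 = 1016 mol.
Fuel reacted = 0.918 × 466 → ξ = 427.8 mol.
Outlet (n = n₀ + ν ξ):
  CH₄: 466 − 1(427.8) = 38.21
  O₂: 1016 − 2(427.8) = 160.3
  CO₂: 0 + 1(427.8) = 427.8
  H₂O: 0 + 2(427.8) = 855.6

428 mol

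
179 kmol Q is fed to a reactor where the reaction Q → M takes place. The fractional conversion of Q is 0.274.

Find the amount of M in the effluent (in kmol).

49 kmol

Q reacted = 0.274 × 179 = 49.05 kmol; ν_Q = −1, so ξ = 49.05/1 = 49.05 kmol.
Outlet amounts (n = n₀ + ν ξ):
  Q: 179 − 1(49.05) = 130
  M: 0 + 1(49.05) = 49.05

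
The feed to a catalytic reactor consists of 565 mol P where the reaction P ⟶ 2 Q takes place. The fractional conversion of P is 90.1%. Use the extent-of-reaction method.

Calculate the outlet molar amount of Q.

1020 mol

P reacted = 0.901 × 565 = 509.1 mol; ν_P = −1, so ξ = 509.1/1 = 509.1 mol.
Outlet amounts (n = n₀ + ν ξ):
  P: 565 − 1(509.1) = 55.94
  Q: 0 + 2(509.1) = 1018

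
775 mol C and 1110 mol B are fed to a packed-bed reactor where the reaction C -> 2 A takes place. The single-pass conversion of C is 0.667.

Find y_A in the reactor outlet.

C reacted = 0.667 × 775 = 516.9 mol; ν_C = −1, so ξ = 516.9/1 = 516.9 mol.
Outlet amounts (n = n₀ + ν ξ):
  C: 775 − 1(516.9) = 258.1
  A: 0 + 2(516.9) = 1034
  B: 1110 (inert)
Total out = 2402 mol; y_A = 1034 / 2402 = 0.4304.

0.43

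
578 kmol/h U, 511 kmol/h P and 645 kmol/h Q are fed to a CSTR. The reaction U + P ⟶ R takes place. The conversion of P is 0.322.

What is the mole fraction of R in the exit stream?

P reacted = 0.322 × 511 = 164.5 kmol/h; ν_P = −1, so ξ = 164.5/1 = 164.5 kmol/h.
Outlet amounts (n = n₀ + ν ξ):
  U: 578 − 1(164.5) = 413.5
  P: 511 − 1(164.5) = 346.5
  R: 0 + 1(164.5) = 164.5
  Q: 645 (inert)
Total out = 1569 kmol/h; y_R = 164.5 / 1569 = 0.1048.

0.105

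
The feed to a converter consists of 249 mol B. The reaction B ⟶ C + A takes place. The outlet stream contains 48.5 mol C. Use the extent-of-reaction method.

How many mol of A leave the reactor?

48.5 mol

For C: n = n₀ + 1ξ → 48.5 = 0 + 1ξ, giving ξ = 48.5 mol.
Outlet amounts (n = n₀ + ν ξ):
  B: 249 − 1(48.5) = 200.5
  C: 0 + 1(48.5) = 48.5
  A: 0 + 1(48.5) = 48.5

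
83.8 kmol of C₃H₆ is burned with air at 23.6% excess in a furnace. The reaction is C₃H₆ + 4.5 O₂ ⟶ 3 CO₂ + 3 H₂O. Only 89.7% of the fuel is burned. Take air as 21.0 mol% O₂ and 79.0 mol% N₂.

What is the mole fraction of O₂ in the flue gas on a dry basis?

Stoichiometric O₂ = 4.5 × 83.8 = 377.1 kmol; O₂ fed = 377.1 × 1.236 = 466.1 kmol.
N₂ fed = 466.1 × 79/21 = 1753 kmol.
Fuel reacted = 0.897 × 83.8 → ξ = 75.17 kmol.
Outlet (n = n₀ + ν ξ):
  C₃H₆: 83.8 − 1(75.17) = 8.631
  O₂: 466.1 − 4.5(75.17) = 127.8
  N₂: 1753 (inert)
  CO₂: 0 + 3(75.17) = 225.5
  H₂O: 0 + 3(75.17) = 225.5
Dry total = 2115 kmol; y_O₂ (dry) = 127.8 / 2115 = 0.06043.

0.0604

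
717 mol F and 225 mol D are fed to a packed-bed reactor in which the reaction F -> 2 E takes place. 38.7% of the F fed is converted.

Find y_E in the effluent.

0.455

F reacted = 0.387 × 717 = 277.5 mol; ν_F = −1, so ξ = 277.5/1 = 277.5 mol.
Outlet amounts (n = n₀ + ν ξ):
  F: 717 − 1(277.5) = 439.5
  E: 0 + 2(277.5) = 555
  D: 225 (inert)
Total out = 1219 mol; y_E = 555 / 1219 = 0.4551.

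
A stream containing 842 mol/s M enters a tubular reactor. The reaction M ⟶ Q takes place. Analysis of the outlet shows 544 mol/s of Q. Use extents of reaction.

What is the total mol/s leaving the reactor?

842 mol/s

For Q: n = n₀ + 1ξ → 544 = 0 + 1ξ, giving ξ = 544 mol/s.
Outlet amounts (n = n₀ + ν ξ):
  M: 842 − 1(544) = 298
  Q: 0 + 1(544) = 544
Total out = 298 + 544 = 842 mol/s.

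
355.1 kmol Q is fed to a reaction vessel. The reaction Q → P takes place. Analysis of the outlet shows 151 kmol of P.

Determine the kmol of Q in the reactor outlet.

204 kmol

For P: n = n₀ + 1ξ → 151 = 0 + 1ξ, giving ξ = 151 kmol.
Outlet amounts (n = n₀ + ν ξ):
  Q: 355.1 − 1(151) = 204.1
  P: 0 + 1(151) = 151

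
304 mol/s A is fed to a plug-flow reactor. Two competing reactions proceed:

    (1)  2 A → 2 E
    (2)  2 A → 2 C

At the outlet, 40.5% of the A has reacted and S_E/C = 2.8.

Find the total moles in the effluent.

304 mol/s

Conversion of A: A consumed = 0.405 × 304 = 123.1 mol/s = 2ξ₁ + 2ξ₂.
Selectivity: 2ξ₁ / (2ξ₂) = 2.8 → ξ₁ = 2.8 ξ₂.
Substitute: (2·2.8 + 2) ξ₂ = 123.1 → ξ₂ = 16.2 mol/s, ξ₁ = 45.36 mol/s.
Outlet amounts (n = n₀ + Σ ν·ξ):
  A: 304 − 2(45.36) − 2(16.2) = 180.9
  E: 0 + 2(45.36) = 90.72
  C: 0 + 2(16.2) = 32.4
Total out = 180.9 + 90.72 + 32.4 = 304 mol/s.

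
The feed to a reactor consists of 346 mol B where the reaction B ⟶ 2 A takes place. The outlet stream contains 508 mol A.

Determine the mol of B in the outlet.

92 mol

For A: n = n₀ + 2ξ → 508 = 0 + 2ξ, giving ξ = 254 mol.
Outlet amounts (n = n₀ + ν ξ):
  B: 346 − 1(254) = 92
  A: 0 + 2(254) = 508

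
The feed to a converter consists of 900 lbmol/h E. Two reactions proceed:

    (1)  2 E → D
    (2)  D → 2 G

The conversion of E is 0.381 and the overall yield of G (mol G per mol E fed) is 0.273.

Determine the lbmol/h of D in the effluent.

48.6 lbmol/h

Conversion of E: E consumed = 2ξ₁ = 0.381 × 900 → ξ₁ = 171.4 lbmol/h.
Yield of G: 2ξ₂ / 900 = 0.273 → ξ₂ = 122.9 lbmol/h.
Outlet amounts (n = n₀ + Σ ν·ξ):
  E: 900 − 2(171.4) = 557.1
  D: 0 + 1(171.4) − 1(122.9) = 48.6
  G: 0 + 2(122.9) = 245.7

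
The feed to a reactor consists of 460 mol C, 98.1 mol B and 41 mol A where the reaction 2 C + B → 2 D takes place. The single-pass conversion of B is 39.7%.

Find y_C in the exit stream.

B reacted = 0.397 × 98.1 = 38.95 mol; ν_B = −1, so ξ = 38.95/1 = 38.95 mol.
Outlet amounts (n = n₀ + ν ξ):
  C: 460 − 2(38.95) = 382.1
  B: 98.1 − 1(38.95) = 59.15
  D: 0 + 2(38.95) = 77.89
  A: 41 (inert)
Total out = 560.2 mol; y_C = 382.1 / 560.2 = 0.6821.

0.682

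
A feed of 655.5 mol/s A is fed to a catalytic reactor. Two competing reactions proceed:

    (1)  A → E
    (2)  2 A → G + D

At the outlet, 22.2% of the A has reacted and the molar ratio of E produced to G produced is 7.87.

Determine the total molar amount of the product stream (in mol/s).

656 mol/s

Conversion of A: A consumed = 0.222 × 655.5 = 145.5 mol/s = 1ξ₁ + 2ξ₂.
Selectivity: 1ξ₁ / (1ξ₂) = 7.87 → ξ₁ = 7.87 ξ₂.
Substitute: (1·7.87 + 2) ξ₂ = 145.5 → ξ₂ = 14.74 mol/s, ξ₁ = 116 mol/s.
Outlet amounts (n = n₀ + Σ ν·ξ):
  A: 655.5 − 1(116) − 2(14.74) = 510
  E: 0 + 1(116) = 116
  G: 0 + 1(14.74) = 14.74
  D: 0 + 1(14.74) = 14.74
Total out = 510 + 116 + 14.74 + 14.74 = 655.5 mol/s.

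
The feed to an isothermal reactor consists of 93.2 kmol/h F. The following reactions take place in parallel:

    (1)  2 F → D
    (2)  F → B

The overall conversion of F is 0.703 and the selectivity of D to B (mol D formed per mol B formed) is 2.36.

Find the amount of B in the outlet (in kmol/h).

Conversion of F: F consumed = 0.703 × 93.2 = 65.52 kmol/h = 2ξ₁ + 1ξ₂.
Selectivity: 1ξ₁ / (1ξ₂) = 2.36 → ξ₁ = 2.36 ξ₂.
Substitute: (2·2.36 + 1) ξ₂ = 65.52 → ξ₂ = 11.45 kmol/h, ξ₁ = 27.03 kmol/h.
Outlet amounts (n = n₀ + Σ ν·ξ):
  F: 93.2 − 2(27.03) − 1(11.45) = 27.68
  D: 0 + 1(27.03) = 27.03
  B: 0 + 1(11.45) = 11.45

11.5 kmol/h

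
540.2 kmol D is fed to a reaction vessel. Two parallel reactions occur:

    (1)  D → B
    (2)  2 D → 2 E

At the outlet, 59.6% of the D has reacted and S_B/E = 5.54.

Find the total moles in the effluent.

Conversion of D: D consumed = 0.596 × 540.2 = 322 kmol = 1ξ₁ + 2ξ₂.
Selectivity: 1ξ₁ / (2ξ₂) = 5.54 → ξ₁ = 11.08 ξ₂.
Substitute: (1·11.08 + 2) ξ₂ = 322 → ξ₂ = 24.61 kmol, ξ₁ = 272.7 kmol.
Outlet amounts (n = n₀ + Σ ν·ξ):
  D: 540.2 − 1(272.7) − 2(24.61) = 218.2
  B: 0 + 1(272.7) = 272.7
  E: 0 + 2(24.61) = 49.23
Total out = 218.2 + 272.7 + 49.23 = 540.2 kmol.

540 kmol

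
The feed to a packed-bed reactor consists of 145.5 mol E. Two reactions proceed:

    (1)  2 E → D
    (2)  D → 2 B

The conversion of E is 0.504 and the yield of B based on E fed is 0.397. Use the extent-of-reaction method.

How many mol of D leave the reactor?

7.78 mol

Conversion of E: E consumed = 2ξ₁ = 0.504 × 145.5 → ξ₁ = 36.67 mol.
Yield of B: 2ξ₂ / 145.5 = 0.397 → ξ₂ = 28.88 mol.
Outlet amounts (n = n₀ + Σ ν·ξ):
  E: 145.5 − 2(36.67) = 72.17
  D: 0 + 1(36.67) − 1(28.88) = 7.784
  B: 0 + 2(28.88) = 57.76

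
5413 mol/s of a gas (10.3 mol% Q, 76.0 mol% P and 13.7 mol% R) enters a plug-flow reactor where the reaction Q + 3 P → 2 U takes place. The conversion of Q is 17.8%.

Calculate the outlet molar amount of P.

Q reacted = 0.178 × 557.5 = 99.24 mol/s; ν_Q = −1, so ξ = 99.24/1 = 99.24 mol/s.
Outlet amounts (n = n₀ + ν ξ):
  Q: 557.5 − 1(99.24) = 458.3
  P: 4114 − 3(99.24) = 3816
  U: 0 + 2(99.24) = 198.5
  R: 741.6 (inert)

3820 mol/s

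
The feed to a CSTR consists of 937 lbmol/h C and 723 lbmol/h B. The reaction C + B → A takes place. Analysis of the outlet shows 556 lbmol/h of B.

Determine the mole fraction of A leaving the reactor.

For B: n = n₀ − 1ξ → 556 = 723 − 1ξ, giving ξ = 167 lbmol/h.
Outlet amounts (n = n₀ + ν ξ):
  C: 937 − 1(167) = 770
  B: 723 − 1(167) = 556
  A: 0 + 1(167) = 167
Total out = 1493 lbmol/h; y_A = 167 / 1493 = 0.1119.

0.112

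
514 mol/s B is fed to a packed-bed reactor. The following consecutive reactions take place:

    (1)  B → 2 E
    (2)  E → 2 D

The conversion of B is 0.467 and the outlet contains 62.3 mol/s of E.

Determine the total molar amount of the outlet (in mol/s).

1170 mol/s

Conversion of B: B consumed = 1ξ₁ = 0.467 × 514 → ξ₁ = 240 mol/s.
E balance: n_E = 0 + 2ξ₁ − 1ξ₂ = 62.3 → ξ₂ = (2·240 − 62.3)/1 = 417.8 mol/s.
Outlet amounts (n = n₀ + Σ ν·ξ):
  B: 514 − 1(240) = 274
  E: 0 + 2(240) − 1(417.8) = 62.3
  D: 0 + 2(417.8) = 835.6
Total out = 274 + 62.3 + 835.6 = 1172 mol/s.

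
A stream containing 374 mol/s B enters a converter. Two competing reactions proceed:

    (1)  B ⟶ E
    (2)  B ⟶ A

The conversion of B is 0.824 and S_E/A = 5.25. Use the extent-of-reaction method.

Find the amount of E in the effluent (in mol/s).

Conversion of B: B consumed = 0.824 × 374 = 308.2 mol/s = 1ξ₁ + 1ξ₂.
Selectivity: 1ξ₁ / (1ξ₂) = 5.25 → ξ₁ = 5.25 ξ₂.
Substitute: (1·5.25 + 1) ξ₂ = 308.2 → ξ₂ = 49.31 mol/s, ξ₁ = 258.9 mol/s.
Outlet amounts (n = n₀ + Σ ν·ξ):
  B: 374 − 1(258.9) − 1(49.31) = 65.82
  E: 0 + 1(258.9) = 258.9
  A: 0 + 1(49.31) = 49.31

259 mol/s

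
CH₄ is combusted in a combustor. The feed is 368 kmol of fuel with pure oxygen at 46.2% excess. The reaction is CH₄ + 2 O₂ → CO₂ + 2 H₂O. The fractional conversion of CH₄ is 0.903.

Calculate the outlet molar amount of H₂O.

665 kmol

Stoichiometric O₂ = 2 × 368 = 736 kmol; O₂ fed = 736 × 1.462 = 1076 kmol.
Fuel reacted = 0.903 × 368 → ξ = 332.3 kmol.
Outlet (n = n₀ + ν ξ):
  CH₄: 368 − 1(332.3) = 35.7
  O₂: 1076 − 2(332.3) = 411.4
  CO₂: 0 + 1(332.3) = 332.3
  H₂O: 0 + 2(332.3) = 664.6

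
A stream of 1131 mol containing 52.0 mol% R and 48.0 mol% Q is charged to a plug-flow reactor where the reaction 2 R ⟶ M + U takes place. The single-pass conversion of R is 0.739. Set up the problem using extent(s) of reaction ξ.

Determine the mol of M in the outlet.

217 mol

R reacted = 0.739 × 588.1 = 434.6 mol; ν_R = −2, so ξ = 434.6/2 = 217.3 mol.
Outlet amounts (n = n₀ + ν ξ):
  R: 588.1 − 2(217.3) = 153.5
  M: 0 + 1(217.3) = 217.3
  U: 0 + 1(217.3) = 217.3
  Q: 542.9 (inert)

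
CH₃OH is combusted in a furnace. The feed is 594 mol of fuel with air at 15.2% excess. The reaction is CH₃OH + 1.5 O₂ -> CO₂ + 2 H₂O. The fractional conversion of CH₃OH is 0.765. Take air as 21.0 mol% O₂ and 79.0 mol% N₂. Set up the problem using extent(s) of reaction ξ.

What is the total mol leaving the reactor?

5710 mol

Stoichiometric O₂ = 1.5 × 594 = 891 mol; O₂ fed = 891 × 1.152 = 1026 mol.
N₂ fed = 1026 × 79/21 = 3861 mol.
Fuel reacted = 0.765 × 594 → ξ = 454.4 mol.
Outlet (n = n₀ + ν ξ):
  CH₃OH: 594 − 1(454.4) = 139.6
  O₂: 1026 − 1.5(454.4) = 344.8
  N₂: 3861 (inert)
  CO₂: 0 + 1(454.4) = 454.4
  H₂O: 0 + 2(454.4) = 908.8
Total out = 139.6 + 344.8 + 3861 + 454.4 + 908.8 = 5709 mol.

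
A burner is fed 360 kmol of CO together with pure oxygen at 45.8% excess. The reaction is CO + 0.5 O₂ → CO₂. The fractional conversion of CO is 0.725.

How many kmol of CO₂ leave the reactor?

261 kmol

Stoichiometric O₂ = 0.5 × 360 = 180 kmol; O₂ fed = 180 × 1.458 = 262.4 kmol.
Fuel reacted = 0.725 × 360 → ξ = 261 kmol.
Outlet (n = n₀ + ν ξ):
  CO: 360 − 1(261) = 99
  O₂: 262.4 − 0.5(261) = 131.9
  CO₂: 0 + 1(261) = 261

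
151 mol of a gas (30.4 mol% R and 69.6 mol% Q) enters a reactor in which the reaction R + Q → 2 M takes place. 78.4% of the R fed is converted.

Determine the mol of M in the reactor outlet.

72 mol

R reacted = 0.784 × 45.9 = 35.99 mol; ν_R = −1, so ξ = 35.99/1 = 35.99 mol.
Outlet amounts (n = n₀ + ν ξ):
  R: 45.9 − 1(35.99) = 9.915
  Q: 105.1 − 1(35.99) = 69.11
  M: 0 + 2(35.99) = 71.98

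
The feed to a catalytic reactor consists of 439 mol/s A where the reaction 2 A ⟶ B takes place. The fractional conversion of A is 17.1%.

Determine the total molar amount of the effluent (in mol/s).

A reacted = 0.171 × 439 = 75.07 mol/s; ν_A = −2, so ξ = 75.07/2 = 37.53 mol/s.
Outlet amounts (n = n₀ + ν ξ):
  A: 439 − 2(37.53) = 363.9
  B: 0 + 1(37.53) = 37.53
Total out = 363.9 + 37.53 = 401.5 mol/s.

401 mol/s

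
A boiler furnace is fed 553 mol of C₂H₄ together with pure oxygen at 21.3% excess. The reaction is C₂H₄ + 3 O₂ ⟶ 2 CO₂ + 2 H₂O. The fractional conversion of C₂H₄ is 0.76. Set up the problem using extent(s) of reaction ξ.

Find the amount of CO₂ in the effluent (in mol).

Stoichiometric O₂ = 3 × 553 = 1659 mol; O₂ fed = 1659 × 1.213 = 2012 mol.
Fuel reacted = 0.76 × 553 → ξ = 420.3 mol.
Outlet (n = n₀ + ν ξ):
  C₂H₄: 553 − 1(420.3) = 132.7
  O₂: 2012 − 3(420.3) = 751.5
  CO₂: 0 + 2(420.3) = 840.6
  H₂O: 0 + 2(420.3) = 840.6

841 mol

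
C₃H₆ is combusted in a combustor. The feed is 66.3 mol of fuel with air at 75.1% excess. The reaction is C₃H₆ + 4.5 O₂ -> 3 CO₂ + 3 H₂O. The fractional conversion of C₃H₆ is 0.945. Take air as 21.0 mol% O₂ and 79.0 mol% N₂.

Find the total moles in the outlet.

2590 mol

Stoichiometric O₂ = 4.5 × 66.3 = 298.3 mol; O₂ fed = 298.3 × 1.751 = 522.4 mol.
N₂ fed = 522.4 × 79/21 = 1965 mol.
Fuel reacted = 0.945 × 66.3 → ξ = 62.65 mol.
Outlet (n = n₀ + ν ξ):
  C₃H₆: 66.3 − 1(62.65) = 3.647
  O₂: 522.4 − 4.5(62.65) = 240.5
  N₂: 1965 (inert)
  CO₂: 0 + 3(62.65) = 188
  H₂O: 0 + 3(62.65) = 188
Total out = 3.647 + 240.5 + 1965 + 188 + 188 = 2585 mol.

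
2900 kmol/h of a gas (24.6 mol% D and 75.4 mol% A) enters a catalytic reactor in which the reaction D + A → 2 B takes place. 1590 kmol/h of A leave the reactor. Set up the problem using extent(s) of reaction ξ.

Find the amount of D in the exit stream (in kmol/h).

For A: n = n₀ − 1ξ → 1590 = 2187 − 1ξ, giving ξ = 596.6 kmol/h.
Outlet amounts (n = n₀ + ν ξ):
  D: 713.4 − 1(596.6) = 116.8
  A: 2187 − 1(596.6) = 1590
  B: 0 + 2(596.6) = 1193

117 kmol/h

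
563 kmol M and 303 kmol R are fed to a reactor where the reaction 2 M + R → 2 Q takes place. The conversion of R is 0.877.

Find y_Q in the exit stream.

0.885

R reacted = 0.877 × 303 = 265.7 kmol; ν_R = −1, so ξ = 265.7/1 = 265.7 kmol.
Outlet amounts (n = n₀ + ν ξ):
  M: 563 − 2(265.7) = 31.54
  R: 303 − 1(265.7) = 37.27
  Q: 0 + 2(265.7) = 531.5
Total out = 600.3 kmol; y_Q = 531.5 / 600.3 = 0.8854.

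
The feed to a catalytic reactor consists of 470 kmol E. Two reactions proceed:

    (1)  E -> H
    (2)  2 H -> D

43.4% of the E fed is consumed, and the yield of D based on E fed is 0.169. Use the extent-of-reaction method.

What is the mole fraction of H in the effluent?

Conversion of E: E consumed = 1ξ₁ = 0.434 × 470 → ξ₁ = 204 kmol.
Yield of D: 1ξ₂ / 470 = 0.169 → ξ₂ = 79.43 kmol.
Outlet amounts (n = n₀ + Σ ν·ξ):
  E: 470 − 1(204) = 266
  H: 0 + 1(204) − 2(79.43) = 45.12
  D: 0 + 1(79.43) = 79.43
Total out = 390.6 kmol; y_H = 45.12 / 390.6 = 0.1155.

0.116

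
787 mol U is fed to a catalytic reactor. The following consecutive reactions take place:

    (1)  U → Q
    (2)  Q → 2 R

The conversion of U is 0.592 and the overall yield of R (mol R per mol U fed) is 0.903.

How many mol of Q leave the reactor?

Conversion of U: U consumed = 1ξ₁ = 0.592 × 787 → ξ₁ = 465.9 mol.
Yield of R: 2ξ₂ / 787 = 0.903 → ξ₂ = 355.3 mol.
Outlet amounts (n = n₀ + Σ ν·ξ):
  U: 787 − 1(465.9) = 321.1
  Q: 0 + 1(465.9) − 1(355.3) = 110.6
  R: 0 + 2(355.3) = 710.7

111 mol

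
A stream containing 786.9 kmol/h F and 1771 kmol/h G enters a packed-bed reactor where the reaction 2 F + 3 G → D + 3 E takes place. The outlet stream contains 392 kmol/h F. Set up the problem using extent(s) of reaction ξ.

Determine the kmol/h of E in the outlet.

For F: n = n₀ − 2ξ → 392 = 786.9 − 2ξ, giving ξ = 197.4 kmol/h.
Outlet amounts (n = n₀ + ν ξ):
  F: 786.9 − 2(197.4) = 392
  G: 1771 − 3(197.4) = 1179
  D: 0 + 1(197.4) = 197.4
  E: 0 + 3(197.4) = 592.3

592 kmol/h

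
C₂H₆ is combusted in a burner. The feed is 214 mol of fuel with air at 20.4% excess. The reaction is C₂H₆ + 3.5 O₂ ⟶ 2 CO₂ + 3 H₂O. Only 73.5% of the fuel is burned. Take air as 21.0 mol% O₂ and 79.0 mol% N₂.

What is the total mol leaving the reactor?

4590 mol

Stoichiometric O₂ = 3.5 × 214 = 749 mol; O₂ fed = 749 × 1.204 = 901.8 mol.
N₂ fed = 901.8 × 79/21 = 3392 mol.
Fuel reacted = 0.735 × 214 → ξ = 157.3 mol.
Outlet (n = n₀ + ν ξ):
  C₂H₆: 214 − 1(157.3) = 56.71
  O₂: 901.8 − 3.5(157.3) = 351.3
  N₂: 3392 (inert)
  CO₂: 0 + 2(157.3) = 314.6
  H₂O: 0 + 3(157.3) = 471.9
Total out = 56.71 + 351.3 + 3392 + 314.6 + 471.9 = 4587 mol.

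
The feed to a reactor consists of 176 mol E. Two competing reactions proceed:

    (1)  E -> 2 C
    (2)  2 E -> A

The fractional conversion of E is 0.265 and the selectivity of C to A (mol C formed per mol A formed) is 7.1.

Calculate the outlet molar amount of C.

Conversion of E: E consumed = 0.265 × 176 = 46.64 mol = 1ξ₁ + 2ξ₂.
Selectivity: 2ξ₁ / (1ξ₂) = 7.1 → ξ₁ = 3.55 ξ₂.
Substitute: (1·3.55 + 2) ξ₂ = 46.64 → ξ₂ = 8.404 mol, ξ₁ = 29.83 mol.
Outlet amounts (n = n₀ + Σ ν·ξ):
  E: 176 − 1(29.83) − 2(8.404) = 129.4
  C: 0 + 2(29.83) = 59.67
  A: 0 + 1(8.404) = 8.404

59.7 mol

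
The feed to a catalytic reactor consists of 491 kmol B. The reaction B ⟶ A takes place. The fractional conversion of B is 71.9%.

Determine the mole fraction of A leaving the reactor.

0.719

B reacted = 0.719 × 491 = 353 kmol; ν_B = −1, so ξ = 353/1 = 353 kmol.
Outlet amounts (n = n₀ + ν ξ):
  B: 491 − 1(353) = 138
  A: 0 + 1(353) = 353
Total out = 491 kmol; y_A = 353 / 491 = 0.719.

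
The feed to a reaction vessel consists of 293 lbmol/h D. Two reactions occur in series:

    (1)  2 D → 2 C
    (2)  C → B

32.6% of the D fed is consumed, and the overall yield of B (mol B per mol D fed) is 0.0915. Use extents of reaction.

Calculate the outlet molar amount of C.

Conversion of D: D consumed = 2ξ₁ = 0.326 × 293 → ξ₁ = 47.76 lbmol/h.
Yield of B: 1ξ₂ / 293 = 0.0915 → ξ₂ = 26.81 lbmol/h.
Outlet amounts (n = n₀ + Σ ν·ξ):
  D: 293 − 2(47.76) = 197.5
  C: 0 + 2(47.76) − 1(26.81) = 68.71
  B: 0 + 1(26.81) = 26.81

68.7 lbmol/h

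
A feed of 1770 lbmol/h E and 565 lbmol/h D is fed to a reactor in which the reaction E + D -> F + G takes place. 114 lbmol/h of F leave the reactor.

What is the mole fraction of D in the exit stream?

For F: n = n₀ + 1ξ → 114 = 0 + 1ξ, giving ξ = 114 lbmol/h.
Outlet amounts (n = n₀ + ν ξ):
  E: 1770 − 1(114) = 1656
  D: 565 − 1(114) = 451
  F: 0 + 1(114) = 114
  G: 0 + 1(114) = 114
Total out = 2335 lbmol/h; y_D = 451 / 2335 = 0.1931.

0.193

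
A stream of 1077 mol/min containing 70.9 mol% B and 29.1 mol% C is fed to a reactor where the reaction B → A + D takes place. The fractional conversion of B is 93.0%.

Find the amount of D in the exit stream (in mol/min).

B reacted = 0.93 × 763.6 = 710.1 mol/min; ν_B = −1, so ξ = 710.1/1 = 710.1 mol/min.
Outlet amounts (n = n₀ + ν ξ):
  B: 763.6 − 1(710.1) = 53.45
  A: 0 + 1(710.1) = 710.1
  D: 0 + 1(710.1) = 710.1
  C: 313.4 (inert)

710 mol/min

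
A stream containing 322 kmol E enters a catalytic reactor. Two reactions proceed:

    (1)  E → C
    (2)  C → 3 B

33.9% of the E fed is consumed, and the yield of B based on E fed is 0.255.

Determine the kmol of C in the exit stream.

Conversion of E: E consumed = 1ξ₁ = 0.339 × 322 → ξ₁ = 109.2 kmol.
Yield of B: 3ξ₂ / 322 = 0.255 → ξ₂ = 27.37 kmol.
Outlet amounts (n = n₀ + Σ ν·ξ):
  E: 322 − 1(109.2) = 212.8
  C: 0 + 1(109.2) − 1(27.37) = 81.79
  B: 0 + 3(27.37) = 82.11

81.8 kmol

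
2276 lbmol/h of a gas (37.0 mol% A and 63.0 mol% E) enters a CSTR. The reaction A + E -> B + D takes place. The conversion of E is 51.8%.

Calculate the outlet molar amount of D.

743 lbmol/h

E reacted = 0.518 × 1434 = 742.7 lbmol/h; ν_E = −1, so ξ = 742.7/1 = 742.7 lbmol/h.
Outlet amounts (n = n₀ + ν ξ):
  A: 842.1 − 1(742.7) = 99.37
  E: 1434 − 1(742.7) = 691.1
  B: 0 + 1(742.7) = 742.7
  D: 0 + 1(742.7) = 742.7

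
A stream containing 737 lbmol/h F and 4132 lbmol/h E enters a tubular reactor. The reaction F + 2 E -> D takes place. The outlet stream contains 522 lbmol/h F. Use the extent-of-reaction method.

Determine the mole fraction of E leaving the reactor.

For F: n = n₀ − 1ξ → 522 = 737 − 1ξ, giving ξ = 215 lbmol/h.
Outlet amounts (n = n₀ + ν ξ):
  F: 737 − 1(215) = 522
  E: 4132 − 2(215) = 3702
  D: 0 + 1(215) = 215
Total out = 4439 lbmol/h; y_E = 3702 / 4439 = 0.834.

0.834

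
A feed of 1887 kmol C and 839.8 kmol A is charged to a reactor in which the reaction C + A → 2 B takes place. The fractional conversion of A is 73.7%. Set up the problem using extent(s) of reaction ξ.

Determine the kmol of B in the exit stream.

A reacted = 0.737 × 839.8 = 618.9 kmol; ν_A = −1, so ξ = 618.9/1 = 618.9 kmol.
Outlet amounts (n = n₀ + ν ξ):
  C: 1887 − 1(618.9) = 1268
  A: 839.8 − 1(618.9) = 220.9
  B: 0 + 2(618.9) = 1238

1240 kmol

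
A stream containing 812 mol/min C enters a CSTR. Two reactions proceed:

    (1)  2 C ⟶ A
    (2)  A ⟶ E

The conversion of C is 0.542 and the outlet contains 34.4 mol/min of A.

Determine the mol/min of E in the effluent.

Conversion of C: C consumed = 2ξ₁ = 0.542 × 812 → ξ₁ = 220.1 mol/min.
A balance: n_A = 0 + 1ξ₁ − 1ξ₂ = 34.4 → ξ₂ = (1·220.1 − 34.4)/1 = 185.7 mol/min.
Outlet amounts (n = n₀ + Σ ν·ξ):
  C: 812 − 2(220.1) = 371.9
  A: 0 + 1(220.1) − 1(185.7) = 34.4
  E: 0 + 1(185.7) = 185.7

186 mol/min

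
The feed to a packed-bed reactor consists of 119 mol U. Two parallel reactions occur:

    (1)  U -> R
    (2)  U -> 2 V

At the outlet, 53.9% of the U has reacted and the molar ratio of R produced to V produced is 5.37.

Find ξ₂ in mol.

ξ₂ = 5.46 mol

Conversion of U: U consumed = 0.539 × 119 = 64.14 mol = 1ξ₁ + 1ξ₂.
Selectivity: 1ξ₁ / (2ξ₂) = 5.37 → ξ₁ = 10.74 ξ₂.
Substitute: (1·10.74 + 1) ξ₂ = 64.14 → ξ₂ = 5.463 mol, ξ₁ = 58.68 mol.
Outlet amounts (n = n₀ + Σ ν·ξ):
  U: 119 − 1(58.68) − 1(5.463) = 54.86
  R: 0 + 1(58.68) = 58.68
  V: 0 + 2(5.463) = 10.93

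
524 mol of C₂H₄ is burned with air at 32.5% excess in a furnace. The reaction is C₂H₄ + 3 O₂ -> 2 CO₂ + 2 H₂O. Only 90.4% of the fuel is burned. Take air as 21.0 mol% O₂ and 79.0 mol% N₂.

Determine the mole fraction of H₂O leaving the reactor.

Stoichiometric O₂ = 3 × 524 = 1572 mol; O₂ fed = 1572 × 1.325 = 2083 mol.
N₂ fed = 2083 × 79/21 = 7836 mol.
Fuel reacted = 0.904 × 524 → ξ = 473.7 mol.
Outlet (n = n₀ + ν ξ):
  C₂H₄: 524 − 1(473.7) = 50.3
  O₂: 2083 − 3(473.7) = 661.8
  N₂: 7836 (inert)
  CO₂: 0 + 2(473.7) = 947.4
  H₂O: 0 + 2(473.7) = 947.4
Total out = 10440 mol; y_H₂O = 947.4 / 10440 = 0.09072.

0.0907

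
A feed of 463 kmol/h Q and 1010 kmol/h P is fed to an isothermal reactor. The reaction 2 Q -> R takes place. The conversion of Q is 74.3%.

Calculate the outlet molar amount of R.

Q reacted = 0.743 × 463 = 344 kmol/h; ν_Q = −2, so ξ = 344/2 = 172 kmol/h.
Outlet amounts (n = n₀ + ν ξ):
  Q: 463 − 2(172) = 119
  R: 0 + 1(172) = 172
  P: 1010 (inert)

172 kmol/h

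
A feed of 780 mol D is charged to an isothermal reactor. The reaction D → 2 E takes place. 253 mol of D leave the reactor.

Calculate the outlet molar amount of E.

1050 mol

For D: n = n₀ − 1ξ → 253 = 780 − 1ξ, giving ξ = 527 mol.
Outlet amounts (n = n₀ + ν ξ):
  D: 780 − 1(527) = 253
  E: 0 + 2(527) = 1054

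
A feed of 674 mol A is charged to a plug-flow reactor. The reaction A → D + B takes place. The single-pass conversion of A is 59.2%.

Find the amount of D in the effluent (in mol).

A reacted = 0.592 × 674 = 399 mol; ν_A = −1, so ξ = 399/1 = 399 mol.
Outlet amounts (n = n₀ + ν ξ):
  A: 674 − 1(399) = 275
  D: 0 + 1(399) = 399
  B: 0 + 1(399) = 399

399 mol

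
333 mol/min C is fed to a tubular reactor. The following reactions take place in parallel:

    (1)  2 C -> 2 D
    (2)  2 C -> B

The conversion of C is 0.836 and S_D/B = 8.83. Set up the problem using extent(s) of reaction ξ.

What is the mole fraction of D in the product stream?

Conversion of C: C consumed = 0.836 × 333 = 278.4 mol/min = 2ξ₁ + 2ξ₂.
Selectivity: 2ξ₁ / (1ξ₂) = 8.83 → ξ₁ = 4.415 ξ₂.
Substitute: (2·4.415 + 2) ξ₂ = 278.4 → ξ₂ = 25.71 mol/min, ξ₁ = 113.5 mol/min.
Outlet amounts (n = n₀ + Σ ν·ξ):
  C: 333 − 2(113.5) − 2(25.71) = 54.61
  D: 0 + 2(113.5) = 227
  B: 0 + 1(25.71) = 25.71
Total out = 307.3 mol/min; y_D = 227 / 307.3 = 0.7386.

0.739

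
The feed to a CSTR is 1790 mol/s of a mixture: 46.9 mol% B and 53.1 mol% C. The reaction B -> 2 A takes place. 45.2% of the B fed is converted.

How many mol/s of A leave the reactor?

759 mol/s

B reacted = 0.452 × 839.5 = 379.5 mol/s; ν_B = −1, so ξ = 379.5/1 = 379.5 mol/s.
Outlet amounts (n = n₀ + ν ξ):
  B: 839.5 − 1(379.5) = 460.1
  A: 0 + 2(379.5) = 758.9
  C: 950.5 (inert)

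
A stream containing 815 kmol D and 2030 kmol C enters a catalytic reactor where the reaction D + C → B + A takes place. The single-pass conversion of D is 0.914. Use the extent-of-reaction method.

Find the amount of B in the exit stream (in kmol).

745 kmol

D reacted = 0.914 × 815 = 744.9 kmol; ν_D = −1, so ξ = 744.9/1 = 744.9 kmol.
Outlet amounts (n = n₀ + ν ξ):
  D: 815 − 1(744.9) = 70.09
  C: 2030 − 1(744.9) = 1285
  B: 0 + 1(744.9) = 744.9
  A: 0 + 1(744.9) = 744.9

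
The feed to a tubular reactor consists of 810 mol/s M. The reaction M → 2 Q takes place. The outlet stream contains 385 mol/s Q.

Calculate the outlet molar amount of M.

For Q: n = n₀ + 2ξ → 385 = 0 + 2ξ, giving ξ = 192.5 mol/s.
Outlet amounts (n = n₀ + ν ξ):
  M: 810 − 1(192.5) = 617.5
  Q: 0 + 2(192.5) = 385

618 mol/s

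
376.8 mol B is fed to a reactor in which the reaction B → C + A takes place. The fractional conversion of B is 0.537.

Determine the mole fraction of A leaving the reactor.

B reacted = 0.537 × 376.8 = 202.3 mol; ν_B = −1, so ξ = 202.3/1 = 202.3 mol.
Outlet amounts (n = n₀ + ν ξ):
  B: 376.8 − 1(202.3) = 174.5
  C: 0 + 1(202.3) = 202.3
  A: 0 + 1(202.3) = 202.3
Total out = 579.1 mol; y_A = 202.3 / 579.1 = 0.3494.

0.349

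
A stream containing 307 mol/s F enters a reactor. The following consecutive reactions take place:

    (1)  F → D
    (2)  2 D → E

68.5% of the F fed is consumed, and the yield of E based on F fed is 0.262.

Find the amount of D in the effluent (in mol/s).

Conversion of F: F consumed = 1ξ₁ = 0.685 × 307 → ξ₁ = 210.3 mol/s.
Yield of E: 1ξ₂ / 307 = 0.262 → ξ₂ = 80.43 mol/s.
Outlet amounts (n = n₀ + Σ ν·ξ):
  F: 307 − 1(210.3) = 96.7
  D: 0 + 1(210.3) − 2(80.43) = 49.43
  E: 0 + 1(80.43) = 80.43

49.4 mol/s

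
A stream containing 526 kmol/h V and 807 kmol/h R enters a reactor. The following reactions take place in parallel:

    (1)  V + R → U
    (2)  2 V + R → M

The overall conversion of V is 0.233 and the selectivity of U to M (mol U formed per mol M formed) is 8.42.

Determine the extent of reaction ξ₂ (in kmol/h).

Conversion of V: V consumed = 0.233 × 526 = 122.6 kmol/h = 1ξ₁ + 2ξ₂.
Selectivity: 1ξ₁ / (1ξ₂) = 8.42 → ξ₁ = 8.42 ξ₂.
Substitute: (1·8.42 + 2) ξ₂ = 122.6 → ξ₂ = 11.76 kmol/h, ξ₁ = 99.03 kmol/h.
Outlet amounts (n = n₀ + Σ ν·ξ):
  V: 526 − 1(99.03) − 2(11.76) = 403.4
  R: 807 − 1(99.03) − 1(11.76) = 696.2
  U: 0 + 1(99.03) = 99.03
  M: 0 + 1(11.76) = 11.76

ξ₂ = 11.8 kmol/h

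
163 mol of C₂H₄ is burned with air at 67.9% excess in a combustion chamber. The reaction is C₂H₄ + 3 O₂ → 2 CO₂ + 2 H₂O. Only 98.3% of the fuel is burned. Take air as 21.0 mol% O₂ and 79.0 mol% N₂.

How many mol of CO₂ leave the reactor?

Stoichiometric O₂ = 3 × 163 = 489 mol; O₂ fed = 489 × 1.679 = 821 mol.
N₂ fed = 821 × 79/21 = 3089 mol.
Fuel reacted = 0.983 × 163 → ξ = 160.2 mol.
Outlet (n = n₀ + ν ξ):
  C₂H₄: 163 − 1(160.2) = 2.771
  O₂: 821 − 3(160.2) = 340.3
  N₂: 3089 (inert)
  CO₂: 0 + 2(160.2) = 320.5
  H₂O: 0 + 2(160.2) = 320.5

320 mol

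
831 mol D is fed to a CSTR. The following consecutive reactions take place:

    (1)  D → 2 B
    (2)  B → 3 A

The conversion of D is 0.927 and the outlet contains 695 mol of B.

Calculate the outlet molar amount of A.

2540 mol

Conversion of D: D consumed = 1ξ₁ = 0.927 × 831 → ξ₁ = 770.3 mol.
B balance: n_B = 0 + 2ξ₁ − 1ξ₂ = 695 → ξ₂ = (2·770.3 − 695)/1 = 845.7 mol.
Outlet amounts (n = n₀ + Σ ν·ξ):
  D: 831 − 1(770.3) = 60.66
  B: 0 + 2(770.3) − 1(845.7) = 695
  A: 0 + 3(845.7) = 2537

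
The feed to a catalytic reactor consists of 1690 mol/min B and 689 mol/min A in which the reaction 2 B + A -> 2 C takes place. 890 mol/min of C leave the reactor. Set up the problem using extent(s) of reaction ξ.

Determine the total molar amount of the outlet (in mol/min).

For C: n = n₀ + 2ξ → 890 = 0 + 2ξ, giving ξ = 445 mol/min.
Outlet amounts (n = n₀ + ν ξ):
  B: 1690 − 2(445) = 800
  A: 689 − 1(445) = 244
  C: 0 + 2(445) = 890
Total out = 800 + 244 + 890 = 1934 mol/min.

1930 mol/min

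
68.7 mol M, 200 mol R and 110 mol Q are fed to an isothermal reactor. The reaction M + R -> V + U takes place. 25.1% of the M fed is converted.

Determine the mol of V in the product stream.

17.2 mol

M reacted = 0.251 × 68.7 = 17.24 mol; ν_M = −1, so ξ = 17.24/1 = 17.24 mol.
Outlet amounts (n = n₀ + ν ξ):
  M: 68.7 − 1(17.24) = 51.46
  R: 200 − 1(17.24) = 182.8
  V: 0 + 1(17.24) = 17.24
  U: 0 + 1(17.24) = 17.24
  Q: 110 (inert)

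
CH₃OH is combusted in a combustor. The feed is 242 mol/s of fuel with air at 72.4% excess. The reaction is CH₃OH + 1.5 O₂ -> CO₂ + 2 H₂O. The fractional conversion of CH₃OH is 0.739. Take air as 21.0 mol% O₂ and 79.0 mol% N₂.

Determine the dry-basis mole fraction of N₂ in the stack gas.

0.797

Stoichiometric O₂ = 1.5 × 242 = 363 mol/s; O₂ fed = 363 × 1.724 = 625.8 mol/s.
N₂ fed = 625.8 × 79/21 = 2354 mol/s.
Fuel reacted = 0.739 × 242 → ξ = 178.8 mol/s.
Outlet (n = n₀ + ν ξ):
  CH₃OH: 242 − 1(178.8) = 63.16
  O₂: 625.8 − 1.5(178.8) = 357.6
  N₂: 2354 (inert)
  CO₂: 0 + 1(178.8) = 178.8
  H₂O: 0 + 2(178.8) = 357.7
Dry total = 2954 mol/s; y_N₂ (dry) = 2354 / 2954 = 0.797.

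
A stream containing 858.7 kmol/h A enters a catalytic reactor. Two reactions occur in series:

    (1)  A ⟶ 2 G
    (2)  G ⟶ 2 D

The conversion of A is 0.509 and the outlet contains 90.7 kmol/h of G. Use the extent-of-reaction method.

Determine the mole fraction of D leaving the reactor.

Conversion of A: A consumed = 1ξ₁ = 0.509 × 858.7 → ξ₁ = 437.1 kmol/h.
G balance: n_G = 0 + 2ξ₁ − 1ξ₂ = 90.7 → ξ₂ = (2·437.1 − 90.7)/1 = 783.5 kmol/h.
Outlet amounts (n = n₀ + Σ ν·ξ):
  A: 858.7 − 1(437.1) = 421.6
  G: 0 + 2(437.1) − 1(783.5) = 90.7
  D: 0 + 2(783.5) = 1567
Total out = 2079 kmol/h; y_D = 1567 / 2079 = 0.7536.

0.754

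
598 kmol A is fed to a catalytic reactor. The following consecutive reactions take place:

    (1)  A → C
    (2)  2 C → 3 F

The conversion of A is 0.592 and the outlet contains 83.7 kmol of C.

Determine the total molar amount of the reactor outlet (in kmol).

Conversion of A: A consumed = 1ξ₁ = 0.592 × 598 → ξ₁ = 354 kmol.
C balance: n_C = 0 + 1ξ₁ − 2ξ₂ = 83.7 → ξ₂ = (1·354 − 83.7)/2 = 135.2 kmol.
Outlet amounts (n = n₀ + Σ ν·ξ):
  A: 598 − 1(354) = 244
  C: 0 + 1(354) − 2(135.2) = 83.7
  F: 0 + 3(135.2) = 405.5
Total out = 244 + 83.7 + 405.5 = 733.2 kmol.

733 kmol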